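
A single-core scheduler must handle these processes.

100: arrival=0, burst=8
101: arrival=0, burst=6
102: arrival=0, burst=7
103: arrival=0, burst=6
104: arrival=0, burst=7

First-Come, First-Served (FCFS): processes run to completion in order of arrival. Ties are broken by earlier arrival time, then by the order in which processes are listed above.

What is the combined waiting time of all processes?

70

Gantt: | 100 0-8 | 101 8-14 | 102 14-21 | 103 21-27 | 104 27-34 |
Completion: 100=8  101=14  102=21  103=27  104=34
Waiting = turnaround − burst: 100=0, 101=8, 102=14, 103=21, 104=27
Total waiting = 0 + 8 + 14 + 21 + 27 = 70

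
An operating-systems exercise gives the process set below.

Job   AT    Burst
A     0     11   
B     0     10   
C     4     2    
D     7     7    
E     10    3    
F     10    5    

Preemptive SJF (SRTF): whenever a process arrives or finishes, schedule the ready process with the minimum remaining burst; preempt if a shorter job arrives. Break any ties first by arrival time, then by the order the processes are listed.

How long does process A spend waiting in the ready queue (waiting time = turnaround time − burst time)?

Schedule: | B 0-4 | C 4-6 | B 6-12 | E 12-15 | F 15-20 | D 20-27 | A 27-38 |
Completion: A=38  B=12  C=6  D=27  E=15  F=20
Waiting(A) = turnaround − burst = 38 − 11 = 27

27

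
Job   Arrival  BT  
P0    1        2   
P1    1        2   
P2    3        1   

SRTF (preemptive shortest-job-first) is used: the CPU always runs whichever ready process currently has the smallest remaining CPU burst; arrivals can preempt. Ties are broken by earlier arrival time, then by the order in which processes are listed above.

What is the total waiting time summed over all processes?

Schedule: | idle 0-1 | P0 1-3 | P2 3-4 | P1 4-6 |
Completion: P0=3  P1=6  P2=4
Turnaround (C−A): P0=2  P1=5  P2=1
Waiting = turnaround − burst: P0=0, P1=3, P2=0
Total waiting = 0 + 3 + 0 = 3

3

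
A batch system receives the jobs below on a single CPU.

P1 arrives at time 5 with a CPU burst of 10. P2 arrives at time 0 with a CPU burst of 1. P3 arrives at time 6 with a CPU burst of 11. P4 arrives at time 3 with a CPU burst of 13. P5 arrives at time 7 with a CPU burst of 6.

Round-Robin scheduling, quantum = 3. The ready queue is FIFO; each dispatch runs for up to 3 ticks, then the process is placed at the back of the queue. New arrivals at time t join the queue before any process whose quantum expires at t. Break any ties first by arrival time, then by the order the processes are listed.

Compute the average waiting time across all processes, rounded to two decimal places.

Schedule: | P2 0-1 | idle 1-3 | P4 3-6 | P1 6-9 | P3 9-12 | P4 12-15 | P5 15-18 | P1 18-21 | P3 21-24 | P4 24-27 | P5 27-30 | P1 30-33 | P3 33-36 | P4 36-39 | P1 39-40 | P3 40-42 | P4 42-43 |
Completion: P1=40  P2=1  P3=42  P4=43  P5=30
Waiting times: P1=25, P2=0, P3=25, P4=27, P5=17
Average waiting = (25+0+25+27+17) / 5 = 94/5 = 18.80

18.80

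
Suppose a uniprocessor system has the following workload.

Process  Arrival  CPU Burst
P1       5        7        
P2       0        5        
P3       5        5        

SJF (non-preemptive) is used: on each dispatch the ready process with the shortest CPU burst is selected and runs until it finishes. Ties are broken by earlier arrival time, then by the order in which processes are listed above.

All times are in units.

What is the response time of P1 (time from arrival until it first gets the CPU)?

Schedule: | P2 0-5 | P3 5-10 | P1 10-17 |
Completion: P1=17  P2=5  P3=10
Response(P1) = first start − arrival = 10 − 5 = 5

5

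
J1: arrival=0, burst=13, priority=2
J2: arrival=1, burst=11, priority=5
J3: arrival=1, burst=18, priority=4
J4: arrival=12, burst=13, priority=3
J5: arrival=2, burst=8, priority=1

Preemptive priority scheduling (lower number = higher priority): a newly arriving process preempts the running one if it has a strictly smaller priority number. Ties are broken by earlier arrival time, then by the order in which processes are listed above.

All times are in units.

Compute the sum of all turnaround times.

164

Gantt: | J1 0-2 | J5 2-10 | J1 10-21 | J4 21-34 | J3 34-52 | J2 52-63 |
Completion: J1=21  J2=63  J3=52  J4=34  J5=10
Turnaround (C−A): J1=21  J2=62  J3=51  J4=22  J5=8
Turnaround = completion − arrival: J1=21, J2=62, J3=51, J4=22, J5=8
Total turnaround = 21 + 62 + 51 + 22 + 8 = 164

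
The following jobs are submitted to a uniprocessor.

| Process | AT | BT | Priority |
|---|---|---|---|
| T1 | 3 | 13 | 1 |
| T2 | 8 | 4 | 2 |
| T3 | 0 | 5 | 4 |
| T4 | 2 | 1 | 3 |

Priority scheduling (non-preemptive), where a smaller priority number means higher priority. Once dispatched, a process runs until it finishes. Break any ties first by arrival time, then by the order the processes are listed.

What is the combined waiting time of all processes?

Timeline: | T3 0-5 | T1 5-18 | T2 18-22 | T4 22-23 |
Completion: T1=18  T2=22  T3=5  T4=23
Waiting = turnaround − burst: T1=2, T2=10, T3=0, T4=20
Total waiting = 2 + 10 + 0 + 20 = 32

32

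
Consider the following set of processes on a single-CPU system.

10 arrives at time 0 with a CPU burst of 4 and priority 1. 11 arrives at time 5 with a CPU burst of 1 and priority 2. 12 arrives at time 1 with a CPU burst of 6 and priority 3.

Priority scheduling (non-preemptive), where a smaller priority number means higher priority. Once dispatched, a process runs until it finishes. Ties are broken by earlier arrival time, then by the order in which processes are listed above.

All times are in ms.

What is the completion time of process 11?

Timeline: | 10 0-4 | 12 4-10 | 11 10-11 |
Completion: 10=4  11=11  12=10
Turnaround (C−A): 10=4  11=6  12=9

11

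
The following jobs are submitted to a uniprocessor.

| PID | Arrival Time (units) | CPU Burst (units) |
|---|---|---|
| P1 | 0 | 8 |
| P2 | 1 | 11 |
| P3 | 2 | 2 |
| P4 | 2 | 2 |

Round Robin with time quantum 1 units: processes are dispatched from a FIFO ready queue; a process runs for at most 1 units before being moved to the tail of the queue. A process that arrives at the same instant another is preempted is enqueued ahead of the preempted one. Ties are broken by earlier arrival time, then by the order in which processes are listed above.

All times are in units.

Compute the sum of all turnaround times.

Gantt: | P1 0-1 | P2 1-2 | P1 2-3 | P3 3-4 | P4 4-5 | P2 5-6 | P1 6-7 | P3 7-8 | P4 8-9 | P2 9-10 | P1 10-11 | P2 11-12 | P1 12-13 | P2 13-14 | P1 14-15 | P2 15-16 | P1 16-17 | P2 17-18 | P1 18-19 | P2 19-23 |
Completion: P1=19  P2=23  P3=8  P4=9
Turnaround (C−A): P1=19  P2=22  P3=6  P4=7
Turnaround = completion − arrival: P1=19, P2=22, P3=6, P4=7
Total turnaround = 19 + 22 + 6 + 7 = 54

54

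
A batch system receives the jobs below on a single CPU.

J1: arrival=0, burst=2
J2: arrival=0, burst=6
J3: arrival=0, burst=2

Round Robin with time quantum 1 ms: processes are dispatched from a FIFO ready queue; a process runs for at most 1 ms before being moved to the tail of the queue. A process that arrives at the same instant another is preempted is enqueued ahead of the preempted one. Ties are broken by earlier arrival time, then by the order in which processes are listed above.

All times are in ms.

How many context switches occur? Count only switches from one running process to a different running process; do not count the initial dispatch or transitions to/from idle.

6

Gantt: | J1 0-1 | J2 1-2 | J3 2-3 | J1 3-4 | J2 4-5 | J3 5-6 | J2 6-10 |
Completion: J1=4  J2=10  J3=6
Turnaround (C−A): J1=4  J2=10  J3=6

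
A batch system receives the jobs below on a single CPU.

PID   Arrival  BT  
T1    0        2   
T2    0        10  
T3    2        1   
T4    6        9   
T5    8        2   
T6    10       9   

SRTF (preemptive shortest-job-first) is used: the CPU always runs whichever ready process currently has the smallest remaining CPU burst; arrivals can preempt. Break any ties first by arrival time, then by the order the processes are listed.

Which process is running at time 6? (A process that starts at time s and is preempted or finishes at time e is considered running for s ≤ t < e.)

T2

Gantt: | T1 0-2 | T3 2-3 | T2 3-8 | T5 8-10 | T2 10-15 | T4 15-24 | T6 24-33 |
Completion: T1=2  T2=15  T3=3  T4=24  T5=10  T6=33
Turnaround (C−A): T1=2  T2=15  T3=1  T4=18  T5=2  T6=23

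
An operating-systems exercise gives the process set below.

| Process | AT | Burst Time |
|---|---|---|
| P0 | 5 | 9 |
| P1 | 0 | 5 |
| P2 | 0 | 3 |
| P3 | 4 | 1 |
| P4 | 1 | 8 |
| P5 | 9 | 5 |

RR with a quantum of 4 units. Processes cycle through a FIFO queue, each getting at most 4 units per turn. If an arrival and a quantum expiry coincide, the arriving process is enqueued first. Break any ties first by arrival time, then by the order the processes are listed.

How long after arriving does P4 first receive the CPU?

6

Timeline: | P1 0-4 | P2 4-7 | P4 7-11 | P3 11-12 | P1 12-13 | P0 13-17 | P5 17-21 | P4 21-25 | P0 25-29 | P5 29-30 | P0 30-31 |
Completion: P0=31  P1=13  P2=7  P3=12  P4=25  P5=30
Turnaround (C−A): P0=26  P1=13  P2=7  P3=8  P4=24  P5=21
Response(P4) = first start − arrival = 7 − 1 = 6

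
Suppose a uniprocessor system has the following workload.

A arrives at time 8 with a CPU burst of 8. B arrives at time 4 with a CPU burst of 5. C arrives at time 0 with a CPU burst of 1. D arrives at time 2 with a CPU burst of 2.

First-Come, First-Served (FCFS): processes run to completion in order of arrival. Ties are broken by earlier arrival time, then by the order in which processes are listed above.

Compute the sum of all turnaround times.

17

Gantt: | C 0-1 | idle 1-2 | D 2-4 | B 4-9 | A 9-17 |
Completion: A=17  B=9  C=1  D=4
Turnaround = completion − arrival: A=9, B=5, C=1, D=2
Total turnaround = 9 + 5 + 1 + 2 = 17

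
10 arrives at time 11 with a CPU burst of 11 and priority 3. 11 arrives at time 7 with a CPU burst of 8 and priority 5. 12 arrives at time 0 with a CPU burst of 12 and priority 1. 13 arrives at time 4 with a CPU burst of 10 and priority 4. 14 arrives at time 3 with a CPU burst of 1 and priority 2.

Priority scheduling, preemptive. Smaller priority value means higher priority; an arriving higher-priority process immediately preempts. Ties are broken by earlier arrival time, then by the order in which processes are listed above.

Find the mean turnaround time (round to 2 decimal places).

Timeline: | 12 0-12 | 14 12-13 | 10 13-24 | 13 24-34 | 11 34-42 |
Completion: 10=24  11=42  12=12  13=34  14=13
Turnaround times: 10=13, 11=35, 12=12, 13=30, 14=10
Average turnaround = (13+35+12+30+10) / 5 = 100/5 = 20.00

20.00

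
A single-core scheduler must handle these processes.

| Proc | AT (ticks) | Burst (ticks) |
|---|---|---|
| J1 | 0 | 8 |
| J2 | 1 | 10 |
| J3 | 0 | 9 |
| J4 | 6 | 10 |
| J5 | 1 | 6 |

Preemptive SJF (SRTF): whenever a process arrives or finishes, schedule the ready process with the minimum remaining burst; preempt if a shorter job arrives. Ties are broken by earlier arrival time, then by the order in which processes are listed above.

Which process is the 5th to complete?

J4

Schedule: | J1 0-1 | J5 1-7 | J1 7-14 | J3 14-23 | J2 23-33 | J4 33-43 |
Completion: J1=14  J2=33  J3=23  J4=43  J5=7
Turnaround (C−A): J1=14  J2=32  J3=23  J4=37  J5=6
Finish order: J5 → J1 → J3 → J2 → J4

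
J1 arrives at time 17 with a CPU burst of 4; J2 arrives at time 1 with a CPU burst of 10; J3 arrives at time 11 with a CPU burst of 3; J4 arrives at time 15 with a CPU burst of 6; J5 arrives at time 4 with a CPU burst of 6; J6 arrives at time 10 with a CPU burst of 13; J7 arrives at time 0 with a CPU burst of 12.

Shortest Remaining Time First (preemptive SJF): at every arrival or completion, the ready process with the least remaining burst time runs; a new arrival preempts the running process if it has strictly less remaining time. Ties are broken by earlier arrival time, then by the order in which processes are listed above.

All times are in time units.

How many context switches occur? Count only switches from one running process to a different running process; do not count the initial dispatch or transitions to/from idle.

9

Schedule: | J7 0-1 | J2 1-4 | J5 4-10 | J2 10-11 | J3 11-14 | J2 14-20 | J1 20-24 | J4 24-30 | J7 30-41 | J6 41-54 |
Completion: J1=24  J2=20  J3=14  J4=30  J5=10  J6=54  J7=41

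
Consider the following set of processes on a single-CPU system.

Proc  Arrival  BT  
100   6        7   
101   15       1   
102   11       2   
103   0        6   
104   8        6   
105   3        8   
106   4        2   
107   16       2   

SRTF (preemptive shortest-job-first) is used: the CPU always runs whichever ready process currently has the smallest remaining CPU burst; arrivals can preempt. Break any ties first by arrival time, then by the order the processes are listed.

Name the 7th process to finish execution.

100

Gantt: | 103 0-6 | 106 6-8 | 104 8-11 | 102 11-13 | 104 13-16 | 101 16-17 | 107 17-19 | 100 19-26 | 105 26-34 |
Completion: 100=26  101=17  102=13  103=6  104=16  105=34  106=8  107=19
Finish order: 103 → 106 → 102 → 104 → 101 → 107 → 100 → 105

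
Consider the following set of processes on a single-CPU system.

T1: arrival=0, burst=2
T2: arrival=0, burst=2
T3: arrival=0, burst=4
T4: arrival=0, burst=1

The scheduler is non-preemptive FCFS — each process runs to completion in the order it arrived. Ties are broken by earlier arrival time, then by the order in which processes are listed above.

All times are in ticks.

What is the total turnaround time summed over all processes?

23

Timeline: | T1 0-2 | T2 2-4 | T3 4-8 | T4 8-9 |
Completion: T1=2  T2=4  T3=8  T4=9
Turnaround = completion − arrival: T1=2, T2=4, T3=8, T4=9
Total turnaround = 2 + 4 + 8 + 9 = 23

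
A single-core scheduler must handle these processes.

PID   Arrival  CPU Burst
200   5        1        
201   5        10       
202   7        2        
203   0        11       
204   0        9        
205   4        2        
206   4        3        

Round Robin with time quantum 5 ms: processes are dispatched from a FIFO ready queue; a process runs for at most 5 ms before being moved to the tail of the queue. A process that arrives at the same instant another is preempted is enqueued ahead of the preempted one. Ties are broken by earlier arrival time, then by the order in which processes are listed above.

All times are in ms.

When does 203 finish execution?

Timeline: | 203 0-5 | 204 5-10 | 205 10-12 | 206 12-15 | 200 15-16 | 201 16-21 | 203 21-26 | 202 26-28 | 204 28-32 | 201 32-37 | 203 37-38 |
Completion: 200=16  201=37  202=28  203=38  204=32  205=12  206=15

38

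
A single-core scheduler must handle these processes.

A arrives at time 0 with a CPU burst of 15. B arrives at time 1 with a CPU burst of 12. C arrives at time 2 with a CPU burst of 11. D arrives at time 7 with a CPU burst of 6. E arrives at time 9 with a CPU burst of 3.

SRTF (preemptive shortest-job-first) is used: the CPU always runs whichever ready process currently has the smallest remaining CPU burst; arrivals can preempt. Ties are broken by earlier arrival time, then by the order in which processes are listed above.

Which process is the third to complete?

D

Schedule: | A 0-1 | B 1-9 | E 9-12 | B 12-16 | D 16-22 | C 22-33 | A 33-47 |
Completion: A=47  B=16  C=33  D=22  E=12
Turnaround (C−A): A=47  B=15  C=31  D=15  E=3
Finish order: E → B → D → C → A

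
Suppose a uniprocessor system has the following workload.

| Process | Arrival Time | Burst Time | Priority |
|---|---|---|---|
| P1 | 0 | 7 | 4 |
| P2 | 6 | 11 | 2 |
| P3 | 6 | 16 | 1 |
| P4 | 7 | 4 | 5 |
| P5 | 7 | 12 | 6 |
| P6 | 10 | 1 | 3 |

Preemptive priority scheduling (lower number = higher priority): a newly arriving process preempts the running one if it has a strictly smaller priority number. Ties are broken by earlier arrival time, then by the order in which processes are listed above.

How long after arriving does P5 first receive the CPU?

32

Schedule: | P1 0-6 | P3 6-22 | P2 22-33 | P6 33-34 | P1 34-35 | P4 35-39 | P5 39-51 |
Completion: P1=35  P2=33  P3=22  P4=39  P5=51  P6=34
Response(P5) = first start − arrival = 39 − 7 = 32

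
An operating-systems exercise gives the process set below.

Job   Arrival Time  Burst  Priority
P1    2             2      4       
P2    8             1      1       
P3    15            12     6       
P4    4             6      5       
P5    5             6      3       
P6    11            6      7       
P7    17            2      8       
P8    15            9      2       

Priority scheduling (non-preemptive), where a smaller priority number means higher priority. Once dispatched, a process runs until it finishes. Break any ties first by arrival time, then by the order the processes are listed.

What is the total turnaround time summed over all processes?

119

Timeline: | idle 0-2 | P1 2-4 | P4 4-10 | P2 10-11 | P5 11-17 | P8 17-26 | P3 26-38 | P6 38-44 | P7 44-46 |
Completion: P1=4  P2=11  P3=38  P4=10  P5=17  P6=44  P7=46  P8=26
Turnaround (C−A): P1=2  P2=3  P3=23  P4=6  P5=12  P6=33  P7=29  P8=11
Turnaround = completion − arrival: P1=2, P2=3, P3=23, P4=6, P5=12, P6=33, P7=29, P8=11
Total turnaround = 2 + 3 + 23 + 6 + 12 + 33 + 29 + 11 = 119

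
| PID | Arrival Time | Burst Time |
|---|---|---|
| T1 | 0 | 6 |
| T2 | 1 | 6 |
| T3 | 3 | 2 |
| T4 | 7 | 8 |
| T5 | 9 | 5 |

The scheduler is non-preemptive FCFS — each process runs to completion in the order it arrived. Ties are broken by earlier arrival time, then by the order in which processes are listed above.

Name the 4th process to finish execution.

Schedule: | T1 0-6 | T2 6-12 | T3 12-14 | T4 14-22 | T5 22-27 |
Completion: T1=6  T2=12  T3=14  T4=22  T5=27
Turnaround (C−A): T1=6  T2=11  T3=11  T4=15  T5=18
Finish order: T1 → T2 → T3 → T4 → T5

T4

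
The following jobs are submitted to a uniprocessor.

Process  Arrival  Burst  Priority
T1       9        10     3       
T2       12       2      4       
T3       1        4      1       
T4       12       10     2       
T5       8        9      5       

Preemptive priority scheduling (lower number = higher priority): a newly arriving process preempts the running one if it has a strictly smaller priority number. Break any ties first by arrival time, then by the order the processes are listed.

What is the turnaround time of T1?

20

Timeline: | idle 0-1 | T3 1-5 | idle 5-8 | T5 8-9 | T1 9-12 | T4 12-22 | T1 22-29 | T2 29-31 | T5 31-39 |
Completion: T1=29  T2=31  T3=5  T4=22  T5=39
Turnaround (C−A): T1=20  T2=19  T3=4  T4=10  T5=31
Turnaround(T1) = completion − arrival = 29 − 9 = 20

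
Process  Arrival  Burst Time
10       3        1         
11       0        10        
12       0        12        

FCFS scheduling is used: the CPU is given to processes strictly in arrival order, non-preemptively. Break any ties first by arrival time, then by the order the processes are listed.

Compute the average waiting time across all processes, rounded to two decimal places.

9.67

Gantt: | 11 0-10 | 12 10-22 | 10 22-23 |
Completion: 10=23  11=10  12=22
Waiting times: 10=19, 11=0, 12=10
Average waiting = (19+0+10) / 3 = 29/3 = 9.67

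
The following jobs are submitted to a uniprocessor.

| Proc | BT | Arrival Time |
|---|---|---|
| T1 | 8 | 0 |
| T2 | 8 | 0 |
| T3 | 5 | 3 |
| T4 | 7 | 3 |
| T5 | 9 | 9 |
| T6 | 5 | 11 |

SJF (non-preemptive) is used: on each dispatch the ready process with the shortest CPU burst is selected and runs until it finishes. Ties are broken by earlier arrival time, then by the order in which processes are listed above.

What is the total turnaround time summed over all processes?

113

Schedule: | T1 0-8 | T3 8-13 | T6 13-18 | T4 18-25 | T2 25-33 | T5 33-42 |
Completion: T1=8  T2=33  T3=13  T4=25  T5=42  T6=18
Turnaround (C−A): T1=8  T2=33  T3=10  T4=22  T5=33  T6=7
Turnaround = completion − arrival: T1=8, T2=33, T3=10, T4=22, T5=33, T6=7
Total turnaround = 8 + 33 + 10 + 22 + 33 + 7 = 113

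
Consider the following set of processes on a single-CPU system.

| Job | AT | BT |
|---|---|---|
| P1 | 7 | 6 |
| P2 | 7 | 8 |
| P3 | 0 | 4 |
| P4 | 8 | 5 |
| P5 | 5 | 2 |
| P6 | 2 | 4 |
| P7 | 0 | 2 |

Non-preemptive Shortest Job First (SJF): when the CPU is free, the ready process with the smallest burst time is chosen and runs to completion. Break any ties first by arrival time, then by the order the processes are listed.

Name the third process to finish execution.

P5

Timeline: | P7 0-2 | P3 2-6 | P5 6-8 | P6 8-12 | P4 12-17 | P1 17-23 | P2 23-31 |
Completion: P1=23  P2=31  P3=6  P4=17  P5=8  P6=12  P7=2
Finish order: P7 → P3 → P5 → P6 → P4 → P1 → P2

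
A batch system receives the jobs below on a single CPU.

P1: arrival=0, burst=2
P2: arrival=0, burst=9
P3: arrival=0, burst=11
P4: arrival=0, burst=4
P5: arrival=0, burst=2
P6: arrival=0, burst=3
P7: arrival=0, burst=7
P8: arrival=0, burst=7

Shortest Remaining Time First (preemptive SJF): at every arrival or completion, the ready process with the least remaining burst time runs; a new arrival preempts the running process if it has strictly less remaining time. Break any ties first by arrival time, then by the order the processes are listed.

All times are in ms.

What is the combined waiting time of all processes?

101

Gantt: | P1 0-2 | P5 2-4 | P6 4-7 | P4 7-11 | P7 11-18 | P8 18-25 | P2 25-34 | P3 34-45 |
Completion: P1=2  P2=34  P3=45  P4=11  P5=4  P6=7  P7=18  P8=25
Turnaround (C−A): P1=2  P2=34  P3=45  P4=11  P5=4  P6=7  P7=18  P8=25
Waiting = turnaround − burst: P1=0, P2=25, P3=34, P4=7, P5=2, P6=4, P7=11, P8=18
Total waiting = 0 + 25 + 34 + 7 + 2 + 4 + 11 + 18 = 101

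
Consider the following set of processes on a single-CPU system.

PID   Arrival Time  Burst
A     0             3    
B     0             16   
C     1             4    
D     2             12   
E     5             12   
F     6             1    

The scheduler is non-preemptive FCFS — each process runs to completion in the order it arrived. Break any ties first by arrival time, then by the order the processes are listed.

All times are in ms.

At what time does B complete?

Gantt: | A 0-3 | B 3-19 | C 19-23 | D 23-35 | E 35-47 | F 47-48 |
Completion: A=3  B=19  C=23  D=35  E=47  F=48

19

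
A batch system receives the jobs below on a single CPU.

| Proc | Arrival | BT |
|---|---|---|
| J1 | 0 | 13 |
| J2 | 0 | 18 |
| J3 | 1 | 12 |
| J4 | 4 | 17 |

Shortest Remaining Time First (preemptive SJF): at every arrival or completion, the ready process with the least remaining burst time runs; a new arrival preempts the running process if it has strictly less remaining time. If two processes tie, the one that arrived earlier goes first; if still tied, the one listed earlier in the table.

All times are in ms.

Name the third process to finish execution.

J4

Schedule: | J1 0-13 | J3 13-25 | J4 25-42 | J2 42-60 |
Completion: J1=13  J2=60  J3=25  J4=42
Turnaround (C−A): J1=13  J2=60  J3=24  J4=38
Finish order: J1 → J3 → J4 → J2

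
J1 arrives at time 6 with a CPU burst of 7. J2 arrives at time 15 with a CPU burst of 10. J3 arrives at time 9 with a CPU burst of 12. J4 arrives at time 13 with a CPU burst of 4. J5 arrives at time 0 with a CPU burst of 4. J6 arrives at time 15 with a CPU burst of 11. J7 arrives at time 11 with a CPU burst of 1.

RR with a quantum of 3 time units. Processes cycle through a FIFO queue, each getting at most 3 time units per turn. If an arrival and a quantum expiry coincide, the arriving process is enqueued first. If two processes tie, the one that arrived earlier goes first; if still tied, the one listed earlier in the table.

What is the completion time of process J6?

Schedule: | J5 0-4 | idle 4-6 | J1 6-9 | J3 9-12 | J1 12-15 | J7 15-16 | J3 16-19 | J4 19-22 | J2 22-25 | J6 25-28 | J1 28-29 | J3 29-32 | J4 32-33 | J2 33-36 | J6 36-39 | J3 39-42 | J2 42-45 | J6 45-48 | J2 48-49 | J6 49-51 |
Completion: J1=29  J2=49  J3=42  J4=33  J5=4  J6=51  J7=16

51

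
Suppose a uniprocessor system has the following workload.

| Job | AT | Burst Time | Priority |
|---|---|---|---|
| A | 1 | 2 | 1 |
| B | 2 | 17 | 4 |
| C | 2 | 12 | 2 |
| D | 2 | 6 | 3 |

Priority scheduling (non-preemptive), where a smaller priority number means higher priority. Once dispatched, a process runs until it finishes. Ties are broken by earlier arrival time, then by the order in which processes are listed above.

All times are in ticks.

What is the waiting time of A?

0

Schedule: | idle 0-1 | A 1-3 | C 3-15 | D 15-21 | B 21-38 |
Completion: A=3  B=38  C=15  D=21
Turnaround (C−A): A=2  B=36  C=13  D=19
Waiting(A) = turnaround − burst = 2 − 2 = 0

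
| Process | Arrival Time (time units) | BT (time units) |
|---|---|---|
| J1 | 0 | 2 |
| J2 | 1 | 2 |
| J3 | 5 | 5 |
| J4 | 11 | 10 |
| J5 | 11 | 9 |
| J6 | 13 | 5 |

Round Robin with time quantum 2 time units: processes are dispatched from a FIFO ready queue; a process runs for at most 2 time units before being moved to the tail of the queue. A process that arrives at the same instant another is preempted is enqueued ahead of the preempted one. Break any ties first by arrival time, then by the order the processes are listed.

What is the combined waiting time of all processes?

Timeline: | J1 0-2 | J2 2-4 | idle 4-5 | J3 5-10 | idle 10-11 | J4 11-13 | J5 13-15 | J6 15-17 | J4 17-19 | J5 19-21 | J6 21-23 | J4 23-25 | J5 25-27 | J6 27-28 | J4 28-30 | J5 30-32 | J4 32-34 | J5 34-35 |
Completion: J1=2  J2=4  J3=10  J4=34  J5=35  J6=28
Turnaround (C−A): J1=2  J2=3  J3=5  J4=23  J5=24  J6=15
Waiting = turnaround − burst: J1=0, J2=1, J3=0, J4=13, J5=15, J6=10
Total waiting = 0 + 1 + 0 + 13 + 15 + 10 = 39

39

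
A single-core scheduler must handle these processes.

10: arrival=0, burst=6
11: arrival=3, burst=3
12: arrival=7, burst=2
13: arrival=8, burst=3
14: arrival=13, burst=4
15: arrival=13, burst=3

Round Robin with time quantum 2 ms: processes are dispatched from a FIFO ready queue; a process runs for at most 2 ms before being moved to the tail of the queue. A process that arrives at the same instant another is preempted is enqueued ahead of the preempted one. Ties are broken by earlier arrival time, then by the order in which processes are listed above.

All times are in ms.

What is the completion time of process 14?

Gantt: | 10 0-4 | 11 4-6 | 10 6-8 | 11 8-9 | 12 9-11 | 13 11-13 | 14 13-15 | 15 15-17 | 13 17-18 | 14 18-20 | 15 20-21 |
Completion: 10=8  11=9  12=11  13=18  14=20  15=21
Turnaround (C−A): 10=8  11=6  12=4  13=10  14=7  15=8

20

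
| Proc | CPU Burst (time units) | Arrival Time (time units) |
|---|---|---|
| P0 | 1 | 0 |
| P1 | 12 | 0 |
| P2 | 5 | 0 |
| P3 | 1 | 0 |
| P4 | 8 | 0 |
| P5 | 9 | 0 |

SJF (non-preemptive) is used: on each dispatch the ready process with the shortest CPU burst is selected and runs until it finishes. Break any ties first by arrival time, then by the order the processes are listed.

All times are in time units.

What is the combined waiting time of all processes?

49

Gantt: | P0 0-1 | P3 1-2 | P2 2-7 | P4 7-15 | P5 15-24 | P1 24-36 |
Completion: P0=1  P1=36  P2=7  P3=2  P4=15  P5=24
Waiting = turnaround − burst: P0=0, P1=24, P2=2, P3=1, P4=7, P5=15
Total waiting = 0 + 24 + 2 + 1 + 7 + 15 = 49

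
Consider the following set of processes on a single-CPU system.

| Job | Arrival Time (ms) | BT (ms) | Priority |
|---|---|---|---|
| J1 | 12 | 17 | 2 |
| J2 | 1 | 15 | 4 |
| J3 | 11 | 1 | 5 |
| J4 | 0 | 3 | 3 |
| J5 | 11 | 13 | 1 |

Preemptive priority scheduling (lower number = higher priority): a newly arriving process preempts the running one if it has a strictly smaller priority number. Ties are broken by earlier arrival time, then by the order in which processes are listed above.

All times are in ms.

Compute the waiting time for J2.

Schedule: | J4 0-3 | J2 3-11 | J5 11-24 | J1 24-41 | J2 41-48 | J3 48-49 |
Completion: J1=41  J2=48  J3=49  J4=3  J5=24
Waiting(J2) = turnaround − burst = 47 − 15 = 32

32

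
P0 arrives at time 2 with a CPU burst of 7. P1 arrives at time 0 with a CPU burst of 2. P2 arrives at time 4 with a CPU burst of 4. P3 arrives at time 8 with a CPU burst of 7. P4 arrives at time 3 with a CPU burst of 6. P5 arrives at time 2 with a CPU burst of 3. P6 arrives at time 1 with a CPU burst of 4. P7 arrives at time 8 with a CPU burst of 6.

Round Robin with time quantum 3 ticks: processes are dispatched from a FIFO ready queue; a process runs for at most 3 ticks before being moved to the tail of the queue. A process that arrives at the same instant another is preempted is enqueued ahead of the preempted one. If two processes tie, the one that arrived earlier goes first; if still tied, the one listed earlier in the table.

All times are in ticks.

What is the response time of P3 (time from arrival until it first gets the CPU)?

Gantt: | P1 0-2 | P6 2-5 | P0 5-8 | P5 8-11 | P4 11-14 | P2 14-17 | P6 17-18 | P3 18-21 | P7 21-24 | P0 24-27 | P4 27-30 | P2 30-31 | P3 31-34 | P7 34-37 | P0 37-38 | P3 38-39 |
Completion: P0=38  P1=2  P2=31  P3=39  P4=30  P5=11  P6=18  P7=37
Turnaround (C−A): P0=36  P1=2  P2=27  P3=31  P4=27  P5=9  P6=17  P7=29
Response(P3) = first start − arrival = 18 − 8 = 10

10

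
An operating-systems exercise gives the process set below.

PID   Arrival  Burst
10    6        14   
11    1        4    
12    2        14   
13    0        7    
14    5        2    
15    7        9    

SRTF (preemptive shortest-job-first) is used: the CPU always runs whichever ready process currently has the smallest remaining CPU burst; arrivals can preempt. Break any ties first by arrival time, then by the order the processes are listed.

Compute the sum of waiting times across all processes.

62

Timeline: | 13 0-1 | 11 1-5 | 14 5-7 | 13 7-13 | 15 13-22 | 12 22-36 | 10 36-50 |
Completion: 10=50  11=5  12=36  13=13  14=7  15=22
Waiting = turnaround − burst: 10=30, 11=0, 12=20, 13=6, 14=0, 15=6
Total waiting = 30 + 0 + 20 + 6 + 0 + 6 = 62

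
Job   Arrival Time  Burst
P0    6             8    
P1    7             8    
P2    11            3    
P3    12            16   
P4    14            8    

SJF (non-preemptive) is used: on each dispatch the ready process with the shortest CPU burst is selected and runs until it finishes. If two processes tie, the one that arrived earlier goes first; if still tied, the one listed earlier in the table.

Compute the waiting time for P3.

21

Gantt: | idle 0-6 | P0 6-14 | P2 14-17 | P1 17-25 | P4 25-33 | P3 33-49 |
Completion: P0=14  P1=25  P2=17  P3=49  P4=33
Waiting(P3) = turnaround − burst = 37 − 16 = 21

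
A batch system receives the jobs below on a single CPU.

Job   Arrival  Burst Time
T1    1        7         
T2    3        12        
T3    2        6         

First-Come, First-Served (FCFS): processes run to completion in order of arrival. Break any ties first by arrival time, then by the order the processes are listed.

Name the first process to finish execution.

T1

Timeline: | idle 0-1 | T1 1-8 | T3 8-14 | T2 14-26 |
Completion: T1=8  T2=26  T3=14
Finish order: T1 → T3 → T2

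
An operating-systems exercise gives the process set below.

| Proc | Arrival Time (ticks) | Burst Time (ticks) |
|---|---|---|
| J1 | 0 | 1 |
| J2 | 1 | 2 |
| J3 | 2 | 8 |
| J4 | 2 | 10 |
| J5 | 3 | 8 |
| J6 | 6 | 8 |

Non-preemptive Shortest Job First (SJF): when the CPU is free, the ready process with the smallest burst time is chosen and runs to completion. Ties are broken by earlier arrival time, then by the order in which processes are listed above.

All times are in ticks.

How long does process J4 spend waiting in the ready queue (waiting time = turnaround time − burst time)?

Schedule: | J1 0-1 | J2 1-3 | J3 3-11 | J5 11-19 | J6 19-27 | J4 27-37 |
Completion: J1=1  J2=3  J3=11  J4=37  J5=19  J6=27
Turnaround (C−A): J1=1  J2=2  J3=9  J4=35  J5=16  J6=21
Waiting(J4) = turnaround − burst = 35 − 10 = 25

25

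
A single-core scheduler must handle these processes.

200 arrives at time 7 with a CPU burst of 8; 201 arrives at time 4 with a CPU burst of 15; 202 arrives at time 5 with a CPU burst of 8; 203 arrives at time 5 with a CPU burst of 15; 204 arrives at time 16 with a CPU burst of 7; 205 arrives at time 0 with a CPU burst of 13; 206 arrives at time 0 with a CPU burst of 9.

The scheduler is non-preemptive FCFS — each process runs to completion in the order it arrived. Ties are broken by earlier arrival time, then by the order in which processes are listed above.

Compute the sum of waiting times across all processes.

208

Timeline: | 205 0-13 | 206 13-22 | 201 22-37 | 202 37-45 | 203 45-60 | 200 60-68 | 204 68-75 |
Completion: 200=68  201=37  202=45  203=60  204=75  205=13  206=22
Turnaround (C−A): 200=61  201=33  202=40  203=55  204=59  205=13  206=22
Waiting = turnaround − burst: 200=53, 201=18, 202=32, 203=40, 204=52, 205=0, 206=13
Total waiting = 53 + 18 + 32 + 40 + 52 + 0 + 13 = 208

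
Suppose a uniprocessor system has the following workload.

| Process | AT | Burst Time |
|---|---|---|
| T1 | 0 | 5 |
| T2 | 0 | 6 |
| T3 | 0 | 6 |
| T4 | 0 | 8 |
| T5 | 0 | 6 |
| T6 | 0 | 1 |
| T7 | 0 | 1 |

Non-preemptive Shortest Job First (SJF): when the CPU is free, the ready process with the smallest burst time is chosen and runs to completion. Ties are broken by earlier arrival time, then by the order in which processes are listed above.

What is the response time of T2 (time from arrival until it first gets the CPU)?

Timeline: | T6 0-1 | T7 1-2 | T1 2-7 | T2 7-13 | T3 13-19 | T5 19-25 | T4 25-33 |
Completion: T1=7  T2=13  T3=19  T4=33  T5=25  T6=1  T7=2
Turnaround (C−A): T1=7  T2=13  T3=19  T4=33  T5=25  T6=1  T7=2
Response(T2) = first start − arrival = 7 − 0 = 7

7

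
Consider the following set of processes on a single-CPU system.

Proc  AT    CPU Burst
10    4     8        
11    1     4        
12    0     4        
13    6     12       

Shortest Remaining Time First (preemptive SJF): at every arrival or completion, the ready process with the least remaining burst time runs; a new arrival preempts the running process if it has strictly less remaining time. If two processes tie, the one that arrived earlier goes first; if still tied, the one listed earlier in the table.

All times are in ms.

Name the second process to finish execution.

Gantt: | 12 0-4 | 11 4-8 | 10 8-16 | 13 16-28 |
Completion: 10=16  11=8  12=4  13=28
Turnaround (C−A): 10=12  11=7  12=4  13=22
Finish order: 12 → 11 → 10 → 13

11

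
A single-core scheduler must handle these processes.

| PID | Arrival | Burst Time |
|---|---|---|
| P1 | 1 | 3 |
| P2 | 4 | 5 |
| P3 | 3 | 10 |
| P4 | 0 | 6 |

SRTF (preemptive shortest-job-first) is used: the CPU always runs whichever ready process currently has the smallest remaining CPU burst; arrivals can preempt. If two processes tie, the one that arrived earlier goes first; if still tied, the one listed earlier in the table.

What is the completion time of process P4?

9

Gantt: | P4 0-1 | P1 1-4 | P4 4-9 | P2 9-14 | P3 14-24 |
Completion: P1=4  P2=14  P3=24  P4=9
Turnaround (C−A): P1=3  P2=10  P3=21  P4=9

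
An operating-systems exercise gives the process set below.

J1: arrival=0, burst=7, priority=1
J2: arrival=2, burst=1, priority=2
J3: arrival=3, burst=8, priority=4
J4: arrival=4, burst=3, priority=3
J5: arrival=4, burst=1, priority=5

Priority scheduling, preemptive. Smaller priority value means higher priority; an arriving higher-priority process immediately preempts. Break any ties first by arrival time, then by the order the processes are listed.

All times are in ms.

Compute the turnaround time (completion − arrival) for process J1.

Schedule: | J1 0-7 | J2 7-8 | J4 8-11 | J3 11-19 | J5 19-20 |
Completion: J1=7  J2=8  J3=19  J4=11  J5=20
Turnaround(J1) = completion − arrival = 7 − 0 = 7

7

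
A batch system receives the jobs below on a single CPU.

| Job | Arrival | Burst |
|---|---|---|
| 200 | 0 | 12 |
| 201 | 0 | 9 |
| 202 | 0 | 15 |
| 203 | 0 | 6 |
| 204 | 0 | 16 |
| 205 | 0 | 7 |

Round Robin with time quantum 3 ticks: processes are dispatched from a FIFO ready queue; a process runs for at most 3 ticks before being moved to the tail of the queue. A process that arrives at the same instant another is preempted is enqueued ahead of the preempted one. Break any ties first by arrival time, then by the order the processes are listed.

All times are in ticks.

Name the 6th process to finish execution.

204

Gantt: | 200 0-3 | 201 3-6 | 202 6-9 | 203 9-12 | 204 12-15 | 205 15-18 | 200 18-21 | 201 21-24 | 202 24-27 | 203 27-30 | 204 30-33 | 205 33-36 | 200 36-39 | 201 39-42 | 202 42-45 | 204 45-48 | 205 48-49 | 200 49-52 | 202 52-55 | 204 55-58 | 202 58-61 | 204 61-65 |
Completion: 200=52  201=42  202=61  203=30  204=65  205=49
Finish order: 203 → 201 → 205 → 200 → 202 → 204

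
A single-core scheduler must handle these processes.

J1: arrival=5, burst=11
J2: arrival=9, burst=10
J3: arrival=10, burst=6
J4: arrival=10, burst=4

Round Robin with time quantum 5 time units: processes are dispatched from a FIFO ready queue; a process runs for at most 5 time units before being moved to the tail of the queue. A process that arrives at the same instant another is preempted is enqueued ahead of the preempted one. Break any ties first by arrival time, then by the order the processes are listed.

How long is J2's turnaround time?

25

Timeline: | idle 0-5 | J1 5-10 | J2 10-15 | J3 15-20 | J4 20-24 | J1 24-29 | J2 29-34 | J3 34-35 | J1 35-36 |
Completion: J1=36  J2=34  J3=35  J4=24
Turnaround (C−A): J1=31  J2=25  J3=25  J4=14
Turnaround(J2) = completion − arrival = 34 − 9 = 25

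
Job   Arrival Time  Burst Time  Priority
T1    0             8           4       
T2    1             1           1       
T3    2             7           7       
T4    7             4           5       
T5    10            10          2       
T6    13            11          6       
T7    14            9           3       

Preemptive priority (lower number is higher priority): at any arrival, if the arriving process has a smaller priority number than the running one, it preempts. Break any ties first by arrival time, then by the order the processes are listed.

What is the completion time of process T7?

Schedule: | T1 0-1 | T2 1-2 | T1 2-9 | T4 9-10 | T5 10-20 | T7 20-29 | T4 29-32 | T6 32-43 | T3 43-50 |
Completion: T1=9  T2=2  T3=50  T4=32  T5=20  T6=43  T7=29
Turnaround (C−A): T1=9  T2=1  T3=48  T4=25  T5=10  T6=30  T7=15

29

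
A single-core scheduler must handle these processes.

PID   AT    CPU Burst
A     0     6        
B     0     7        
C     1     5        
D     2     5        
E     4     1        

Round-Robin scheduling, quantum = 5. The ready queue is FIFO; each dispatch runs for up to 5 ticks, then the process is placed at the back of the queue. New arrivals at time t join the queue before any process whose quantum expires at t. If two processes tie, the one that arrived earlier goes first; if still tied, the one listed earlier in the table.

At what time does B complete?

24

Timeline: | A 0-5 | B 5-10 | C 10-15 | D 15-20 | E 20-21 | A 21-22 | B 22-24 |
Completion: A=22  B=24  C=15  D=20  E=21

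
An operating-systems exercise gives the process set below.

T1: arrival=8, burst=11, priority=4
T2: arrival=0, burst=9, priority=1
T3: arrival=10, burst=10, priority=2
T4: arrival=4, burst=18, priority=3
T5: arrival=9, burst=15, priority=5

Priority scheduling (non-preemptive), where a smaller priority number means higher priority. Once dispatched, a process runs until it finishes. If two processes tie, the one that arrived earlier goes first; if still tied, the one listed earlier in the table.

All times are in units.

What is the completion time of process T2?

Schedule: | T2 0-9 | T4 9-27 | T3 27-37 | T1 37-48 | T5 48-63 |
Completion: T1=48  T2=9  T3=37  T4=27  T5=63

9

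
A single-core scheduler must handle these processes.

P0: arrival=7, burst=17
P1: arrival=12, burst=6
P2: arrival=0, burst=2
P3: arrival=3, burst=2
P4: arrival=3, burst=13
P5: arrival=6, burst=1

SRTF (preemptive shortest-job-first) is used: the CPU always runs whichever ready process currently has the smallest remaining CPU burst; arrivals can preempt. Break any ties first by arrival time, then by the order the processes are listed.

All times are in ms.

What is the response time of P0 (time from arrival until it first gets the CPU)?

Gantt: | P2 0-2 | idle 2-3 | P3 3-5 | P4 5-6 | P5 6-7 | P4 7-12 | P1 12-18 | P4 18-25 | P0 25-42 |
Completion: P0=42  P1=18  P2=2  P3=5  P4=25  P5=7
Response(P0) = first start − arrival = 25 − 7 = 18

18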